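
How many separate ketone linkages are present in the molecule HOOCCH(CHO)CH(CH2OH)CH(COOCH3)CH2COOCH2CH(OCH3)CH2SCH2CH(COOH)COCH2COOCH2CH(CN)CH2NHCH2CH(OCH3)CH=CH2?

Reading the structure from left to right:
  HOOC: –COOH: carbonyl C bonded to –OH and C → carboxylic acid (the –OH is not a separate alcohol).
  CH(CHO): pendant –CHO: carbonyl C bonded to C and H → aldehyde.
  CH(CH2OH): pendant –CH2OH on an sp³ backbone C → alcohol.
  CH(COOCH3): pendant –COOCH3: carbonyl C bonded to C and –OCH3 → ester.
  CH2COOCH2: –C(=O)–O–C with C on the carbonyl side → ester.
  CH(OCH3): pendant –OCH3: C–O–C with sp³ C, no adjacent C=O → ether.
  CH2SCH2: C–S–C linkage → sulfide (thioether).
  CH(COOH): pendant –COOH: carbonyl C bonded to C and –OH → carboxylic acid.
  CO: –C(=O)– with carbon on both sides → ketone.
  CH2COOCH2: –C(=O)–O–C with C on the carbonyl side → ester.
  CH(CN): pendant –C≡N: nitrile.
  CH2NHCH2: C–N–C with sp³ carbons and no adjacent C=O → amine (secondary).
  CH(OCH3): pendant –OCH3: C–O–C with sp³ C, no adjacent C=O → ether.
  CH=CH2: C=C double bond → alkene.
Ketone appears at: CO → 1.

1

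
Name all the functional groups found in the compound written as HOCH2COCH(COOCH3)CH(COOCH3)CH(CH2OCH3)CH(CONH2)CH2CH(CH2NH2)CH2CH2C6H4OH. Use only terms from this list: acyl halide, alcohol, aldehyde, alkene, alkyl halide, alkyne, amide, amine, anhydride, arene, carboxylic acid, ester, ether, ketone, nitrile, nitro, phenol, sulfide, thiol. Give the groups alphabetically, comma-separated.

alcohol, amide, amine, arene, ester, ether, ketone, phenol

HO– on an sp³ carbon → alcohol.
–C(=O)– with carbon on both sides → ketone.
pendant –COOCH3: carbonyl C bonded to C and –OCH3 → ester.
pendant –COOCH3: carbonyl C bonded to C and –OCH3 → ester.
pendant –CH2OCH3: C–O–C linkage → ether.
pendant –CONH2: carbonyl C bonded to C and N → amide.
pendant –CH2NH2: N on sp³ C, no adjacent C=O → amine.
–OH attached directly to an aromatic ring → phenol (not alcohol); the ring itself is an arene.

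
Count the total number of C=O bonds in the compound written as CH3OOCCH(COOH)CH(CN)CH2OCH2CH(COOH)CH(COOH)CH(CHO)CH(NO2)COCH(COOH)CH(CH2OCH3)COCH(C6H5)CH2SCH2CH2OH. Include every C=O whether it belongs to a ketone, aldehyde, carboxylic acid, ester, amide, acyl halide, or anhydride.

CH3OOC: ester, 1 C=O (running total 1).
CH(COOH): carboxylic acid, 1 C=O (running total 2).
CH(COOH): carboxylic acid, 1 C=O (running total 3).
CH(COOH): carboxylic acid, 1 C=O (running total 4).
CH(CHO): aldehyde, 1 C=O (running total 5).
CO: ketone, 1 C=O (running total 6).
CH(COOH): carboxylic acid, 1 C=O (running total 7).
CO: ketone, 1 C=O (running total 8).

8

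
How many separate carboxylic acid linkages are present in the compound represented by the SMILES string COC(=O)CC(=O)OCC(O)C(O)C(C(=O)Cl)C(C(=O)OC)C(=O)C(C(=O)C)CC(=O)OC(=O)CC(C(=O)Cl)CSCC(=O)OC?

CH3O–C(=O)–: carbonyl C bonded to C and to –OCH3 → ester (not ketone + ether).
–C(=O)–O–C with C on the carbonyl side → ester.
–OH on an sp³ carbon → alcohol (secondary).
–OH on an sp³ carbon → alcohol (secondary).
pendant –C(=O)X: carbonyl C bonded to C and halogen → acyl halide.
pendant –COOCH3: carbonyl C bonded to C and –OCH3 → ester.
–C(=O)– with carbon on both sides → ketone.
pendant –COCH3: carbonyl C bonded to two carbons → ketone.
two acyl groups sharing one oxygen, –C(=O)–O–C(=O)– → anhydride.
pendant –C(=O)X: carbonyl C bonded to C and halogen → acyl halide.
C–S–C linkage → sulfide (thioether).
–C(=O)OCH3: carbonyl C bonded to C and to –OCH3 → ester (not ketone + ether).
No segment is a carboxylic acid: CH3OOC is ester, not carboxylic acid; CH2COOCH2 is ester, not carboxylic acid; CH(OH) is alcohol, not carboxylic acid. → 0.

0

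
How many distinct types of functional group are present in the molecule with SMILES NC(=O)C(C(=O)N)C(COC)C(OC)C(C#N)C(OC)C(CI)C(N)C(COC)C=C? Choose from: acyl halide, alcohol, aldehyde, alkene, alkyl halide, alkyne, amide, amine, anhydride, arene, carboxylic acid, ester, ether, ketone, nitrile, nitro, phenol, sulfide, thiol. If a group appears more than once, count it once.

–C(=O)NH2: carbonyl C bonded to C and to N → amide (the N is not a separate amine).
pendant –CONH2: carbonyl C bonded to C and N → amide.
pendant –CH2OCH3: C–O–C linkage → ether.
pendant –OCH3: C–O–C with sp³ C, no adjacent C=O → ether.
pendant –C≡N: nitrile.
pendant –OCH3: C–O–C with sp³ C, no adjacent C=O → ether.
pendant –CH2X: halogen on sp³ carbon → alkyl halide.
–NH2 on an sp³ carbon with no adjacent C=O → amine.
pendant –CH2OCH3: C–O–C linkage → ether.
C=C double bond → alkene.
Distinct types present: alkene, alkyl halide, amide, amine, ether, nitrile.

6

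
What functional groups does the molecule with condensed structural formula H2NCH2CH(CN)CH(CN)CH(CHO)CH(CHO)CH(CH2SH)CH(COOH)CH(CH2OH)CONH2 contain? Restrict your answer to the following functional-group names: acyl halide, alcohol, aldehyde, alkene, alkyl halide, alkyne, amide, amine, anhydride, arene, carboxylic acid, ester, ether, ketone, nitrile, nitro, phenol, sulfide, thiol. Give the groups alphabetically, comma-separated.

Reading the structure from left to right:
  H2NCH2: –NH2 on an sp³ carbon with no adjacent C=O → amine.
  CH(CN): pendant –C≡N: nitrile.
  CH(CN): pendant –C≡N: nitrile.
  CH(CHO): pendant –CHO: carbonyl C bonded to C and H → aldehyde.
  CH(CHO): pendant –CHO: carbonyl C bonded to C and H → aldehyde.
  CH(CH2SH): pendant –CH2SH → thiol.
  CH(COOH): pendant –COOH: carbonyl C bonded to C and –OH → carboxylic acid.
  CH(CH2OH): pendant –CH2OH on an sp³ backbone C → alcohol.
  CONH2: –C(=O)NH2: carbonyl C bonded to C and to N → amide (the N is not a separate amine).

alcohol, aldehyde, amide, amine, carboxylic acid, nitrile, thiol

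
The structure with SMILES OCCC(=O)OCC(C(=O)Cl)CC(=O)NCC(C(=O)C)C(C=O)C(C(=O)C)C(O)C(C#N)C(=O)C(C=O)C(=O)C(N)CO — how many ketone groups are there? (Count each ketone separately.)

HO– on an sp³ carbon → alcohol.
–C(=O)–O–C with C on the carbonyl side → ester.
pendant –C(=O)X: carbonyl C bonded to C and halogen → acyl halide.
–C(=O)–N– linkage → amide (the N is not an amine).
pendant –COCH3: carbonyl C bonded to two carbons → ketone.
pendant –CHO: carbonyl C bonded to C and H → aldehyde.
pendant –COCH3: carbonyl C bonded to two carbons → ketone.
–OH on an sp³ carbon → alcohol (secondary).
pendant –C≡N: nitrile.
–C(=O)– with carbon on both sides → ketone.
pendant –CHO: carbonyl C bonded to C and H → aldehyde.
–C(=O)– with carbon on both sides → ketone.
–NH2 on an sp³ carbon with no adjacent C=O → amine.
–OH on an sp³ carbon → alcohol.
Ketone appears at: CH(COCH3), CH(COCH3), CO, CO → 4.

4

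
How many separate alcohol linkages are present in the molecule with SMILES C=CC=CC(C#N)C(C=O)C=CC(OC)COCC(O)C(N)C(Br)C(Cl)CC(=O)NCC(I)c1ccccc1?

Reading the structure from left to right:
  CH2=CH: C=C double bond → alkene.
  CH=CH: C=C double bond → alkene.
  CH(CN): pendant –C≡N: nitrile.
  CH(CHO): pendant –CHO: carbonyl C bonded to C and H → aldehyde.
  CH=CH: C=C double bond → alkene.
  CH(OCH3): pendant –OCH3: C–O–C with sp³ C, no adjacent C=O → ether.
  CH2OCH2: C–O–C with sp³ carbons on both sides and no adjacent C=O → ether.
  CH(OH): –OH on an sp³ carbon → alcohol (secondary).
  CH(NH2): –NH2 on an sp³ carbon with no adjacent C=O → amine.
  CH(Br): halogen on an sp³ carbon → alkyl halide.
  CH(Cl): halogen on an sp³ carbon → alkyl halide.
  CH2CONHCH2: –C(=O)–N– linkage → amide (the N is not an amine).
  CH(I): halogen on an sp³ carbon → alkyl halide.
  C6H5: –C6H5 phenyl ring → arene.
Alcohol appears at: CH(OH) → 1.

1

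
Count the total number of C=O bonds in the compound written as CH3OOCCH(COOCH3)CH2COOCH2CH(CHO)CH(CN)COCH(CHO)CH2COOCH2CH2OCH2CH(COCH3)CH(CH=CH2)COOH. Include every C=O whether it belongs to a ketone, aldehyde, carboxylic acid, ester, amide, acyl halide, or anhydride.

CH3OOC: ester, 1 C=O (running total 1).
CH(COOCH3): ester, 1 C=O (running total 2).
CH2COOCH2: ester, 1 C=O (running total 3).
CH(CHO): aldehyde, 1 C=O (running total 4).
CO: ketone, 1 C=O (running total 5).
CH(CHO): aldehyde, 1 C=O (running total 6).
CH2COOCH2: ester, 1 C=O (running total 7).
CH(COCH3): ketone, 1 C=O (running total 8).
COOH: carboxylic acid, 1 C=O (running total 9).

9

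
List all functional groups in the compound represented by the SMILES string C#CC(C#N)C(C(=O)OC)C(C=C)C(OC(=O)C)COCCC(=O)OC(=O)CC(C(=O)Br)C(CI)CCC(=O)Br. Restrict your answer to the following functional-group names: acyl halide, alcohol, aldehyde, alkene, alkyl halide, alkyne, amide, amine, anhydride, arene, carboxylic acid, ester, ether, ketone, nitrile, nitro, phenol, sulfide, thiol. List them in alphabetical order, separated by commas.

acyl halide, alkene, alkyl halide, alkyne, anhydride, ester, ether, nitrile

C≡C triple bond → alkyne.
pendant –C≡N: nitrile.
pendant –COOCH3: carbonyl C bonded to C and –OCH3 → ester.
pendant –CH=CH2: C=C double bond → alkene.
pendant –OC(=O)CH3: an acyloxy group → ester.
C–O–C with sp³ carbons on both sides and no adjacent C=O → ether.
two acyl groups sharing one oxygen, –C(=O)–O–C(=O)– → anhydride.
pendant –C(=O)X: carbonyl C bonded to C and halogen → acyl halide.
pendant –CH2X: halogen on sp³ carbon → alkyl halide.
–C(=O)Br: carbonyl C bonded to C and to a halogen → acyl halide (not alkyl halide).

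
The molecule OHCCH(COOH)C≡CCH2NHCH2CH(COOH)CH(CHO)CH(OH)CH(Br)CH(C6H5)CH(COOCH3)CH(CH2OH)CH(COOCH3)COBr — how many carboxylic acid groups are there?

terminal –CHO: carbonyl C bonded to H and C → aldehyde.
pendant –COOH: carbonyl C bonded to C and –OH → carboxylic acid.
C≡C triple bond → alkyne.
C–N–C with sp³ carbons and no adjacent C=O → amine (secondary).
pendant –COOH: carbonyl C bonded to C and –OH → carboxylic acid.
pendant –CHO: carbonyl C bonded to C and H → aldehyde.
–OH on an sp³ carbon → alcohol (secondary).
halogen on an sp³ carbon → alkyl halide.
pendant –C6H5: benzene ring → arene.
pendant –COOCH3: carbonyl C bonded to C and –OCH3 → ester.
pendant –CH2OH on an sp³ backbone C → alcohol.
pendant –COOCH3: carbonyl C bonded to C and –OCH3 → ester.
–C(=O)Br: carbonyl C bonded to C and to a halogen → acyl halide (not alkyl halide).
Carboxylic acid appears at: CH(COOH), CH(COOH) → 2.

2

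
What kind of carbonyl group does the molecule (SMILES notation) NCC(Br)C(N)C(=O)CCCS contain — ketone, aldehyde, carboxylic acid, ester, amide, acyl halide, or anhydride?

ketone

The carbonyl is in the CO segment: –C(=O)– with carbon on both sides → ketone.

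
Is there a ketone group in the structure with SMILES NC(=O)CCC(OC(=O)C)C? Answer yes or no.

Taking each segment in turn:
  H2NCO: –C(=O)NH2: carbonyl C bonded to C and to N → amide (the N is not a separate amine).
  CH(OCOCH3): pendant –OC(=O)CH3: an acyloxy group → ester.
In CH(OCOCH3), the C=O is bonded to an –O–C group, which defines an ester, not a ketone. In H2NCO, the C=O is bonded to nitrogen, which defines an amide, not a ketone.
The groups actually present are: amide, ester.

no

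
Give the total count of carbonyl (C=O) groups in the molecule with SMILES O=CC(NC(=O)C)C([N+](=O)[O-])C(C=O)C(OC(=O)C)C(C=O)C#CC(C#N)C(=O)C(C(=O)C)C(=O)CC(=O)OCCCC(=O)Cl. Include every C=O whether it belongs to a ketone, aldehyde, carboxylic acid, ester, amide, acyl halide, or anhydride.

OHC: aldehyde, 1 C=O (running total 1).
CH(NHCOCH3): amide, 1 C=O (running total 2).
CH(CHO): aldehyde, 1 C=O (running total 3).
CH(OCOCH3): ester, 1 C=O (running total 4).
CH(CHO): aldehyde, 1 C=O (running total 5).
CO: ketone, 1 C=O (running total 6).
CH(COCH3): ketone, 1 C=O (running total 7).
CO: ketone, 1 C=O (running total 8).
CH2COOCH2: ester, 1 C=O (running total 9).
COCl: acyl halide, 1 C=O (running total 10).

10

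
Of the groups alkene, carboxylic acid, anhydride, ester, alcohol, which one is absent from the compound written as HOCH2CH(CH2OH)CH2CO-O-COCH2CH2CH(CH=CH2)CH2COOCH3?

ester: present (COOCH3 — –C(=O)OCH3: carbonyl C bonded to C and to –OCH3 → ester (not ketone + ether)).
alkene: present (CH(CH=CH2) — pendant –CH=CH2: C=C double bond → alkene).
anhydride: present (CH2CO-O-COCH2 — two acyl groups sharing one oxygen, –C(=O)–O–C(=O)– → anhydride).
alcohol: present (HOCH2 — HO– on an sp³ carbon → alcohol).
carboxylic acid: absent. In COOCH3, the acyl oxygen is bonded to carbon (–O–C), not to H, so this is an ester.

carboxylic acid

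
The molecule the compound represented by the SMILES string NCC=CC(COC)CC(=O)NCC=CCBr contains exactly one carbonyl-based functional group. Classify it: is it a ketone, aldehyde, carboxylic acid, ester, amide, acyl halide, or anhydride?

The carbonyl is in the CH2CONHCH2 segment: –C(=O)–N– linkage → amide (the N is not an amine).

amide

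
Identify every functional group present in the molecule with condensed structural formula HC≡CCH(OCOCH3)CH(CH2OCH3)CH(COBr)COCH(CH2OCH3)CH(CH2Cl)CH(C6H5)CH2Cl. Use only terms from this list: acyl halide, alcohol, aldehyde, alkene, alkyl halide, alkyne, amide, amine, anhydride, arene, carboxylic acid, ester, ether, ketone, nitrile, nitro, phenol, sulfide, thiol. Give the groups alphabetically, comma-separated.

C≡C triple bond → alkyne.
pendant –OC(=O)CH3: an acyloxy group → ester.
pendant –CH2OCH3: C–O–C linkage → ether.
pendant –C(=O)X: carbonyl C bonded to C and halogen → acyl halide.
–C(=O)– with carbon on both sides → ketone.
pendant –CH2OCH3: C–O–C linkage → ether.
pendant –CH2X: halogen on sp³ carbon → alkyl halide.
pendant –C6H5: benzene ring → arene.
halogen on an sp³ carbon → alkyl halide.

acyl halide, alkyl halide, alkyne, arene, ester, ether, ketone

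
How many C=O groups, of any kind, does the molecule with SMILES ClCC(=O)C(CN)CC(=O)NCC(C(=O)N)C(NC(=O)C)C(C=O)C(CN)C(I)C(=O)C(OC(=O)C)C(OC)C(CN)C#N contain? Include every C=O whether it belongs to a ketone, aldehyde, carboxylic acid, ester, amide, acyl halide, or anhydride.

CO: ketone, 1 C=O (running total 1).
CH2CONHCH2: amide, 1 C=O (running total 2).
CH(CONH2): amide, 1 C=O (running total 3).
CH(NHCOCH3): amide, 1 C=O (running total 4).
CH(CHO): aldehyde, 1 C=O (running total 5).
CO: ketone, 1 C=O (running total 6).
CH(OCOCH3): ester, 1 C=O (running total 7).

7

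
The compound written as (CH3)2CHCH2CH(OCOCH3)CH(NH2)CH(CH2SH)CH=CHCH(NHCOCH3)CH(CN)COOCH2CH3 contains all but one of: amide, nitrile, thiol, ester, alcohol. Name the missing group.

alcohol

nitrile: present (CH(CN) — pendant –C≡N: nitrile).
thiol: present (CH(CH2SH) — pendant –CH2SH → thiol).
ester: present (CH(OCOCH3) — pendant –OC(=O)CH3: an acyloxy group → ester).
amide: present (CH(NHCOCH3) — pendant –NHC(=O)CH3: N bonded to a carbonyl → amide (not amine)).
alcohol: no segment matches this pattern.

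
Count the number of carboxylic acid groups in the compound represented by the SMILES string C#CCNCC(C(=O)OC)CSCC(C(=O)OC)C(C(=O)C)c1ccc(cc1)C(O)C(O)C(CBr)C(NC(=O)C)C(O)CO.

0

Working along the chain:
  HC≡C: C≡C triple bond → alkyne.
  CH2NHCH2: C–N–C with sp³ carbons and no adjacent C=O → amine (secondary).
  CH(COOCH3): pendant –COOCH3: carbonyl C bonded to C and –OCH3 → ester.
  CH2SCH2: C–S–C linkage → sulfide (thioether).
  CH(COOCH3): pendant –COOCH3: carbonyl C bonded to C and –OCH3 → ester.
  CH(COCH3): pendant –COCH3: carbonyl C bonded to two carbons → ketone.
  C6H4: para-disubstituted benzene ring → arene.
  CH(OH): –OH on an sp³ carbon → alcohol (secondary).
  CH(OH): –OH on an sp³ carbon → alcohol (secondary).
  CH(CH2Br): pendant –CH2X: halogen on sp³ carbon → alkyl halide.
  CH(NHCOCH3): pendant –NHC(=O)CH3: N bonded to a carbonyl → amide (not amine).
  CH(OH): –OH on an sp³ carbon → alcohol (secondary).
  CH2OH: –OH on an sp³ carbon → alcohol.
No segment is a carboxylic acid: CH(COOCH3) is ester, not carboxylic acid; CH(COOCH3) is ester, not carboxylic acid; CH(OH) is alcohol, not carboxylic acid. → 0.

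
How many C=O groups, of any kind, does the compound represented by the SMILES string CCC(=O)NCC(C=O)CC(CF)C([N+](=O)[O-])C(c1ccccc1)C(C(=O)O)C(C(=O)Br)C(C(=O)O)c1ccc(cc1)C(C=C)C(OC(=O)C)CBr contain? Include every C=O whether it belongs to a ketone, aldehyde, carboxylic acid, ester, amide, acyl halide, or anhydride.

CH2CONHCH2: amide, 1 C=O (running total 1).
CH(CHO): aldehyde, 1 C=O (running total 2).
CH(COOH): carboxylic acid, 1 C=O (running total 3).
CH(COBr): acyl halide, 1 C=O (running total 4).
CH(COOH): carboxylic acid, 1 C=O (running total 5).
CH(OCOCH3): ester, 1 C=O (running total 6).

6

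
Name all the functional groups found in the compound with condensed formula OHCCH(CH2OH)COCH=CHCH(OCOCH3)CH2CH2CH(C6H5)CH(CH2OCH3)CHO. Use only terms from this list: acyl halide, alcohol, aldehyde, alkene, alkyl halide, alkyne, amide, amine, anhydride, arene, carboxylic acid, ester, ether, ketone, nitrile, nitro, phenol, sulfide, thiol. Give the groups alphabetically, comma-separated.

Taking each segment in turn:
  OHC: terminal –CHO: carbonyl C bonded to H and C → aldehyde.
  CH(CH2OH): pendant –CH2OH on an sp³ backbone C → alcohol.
  CO: –C(=O)– with carbon on both sides → ketone.
  CH=CH: C=C double bond → alkene.
  CH(OCOCH3): pendant –OC(=O)CH3: an acyloxy group → ester.
  CH(C6H5): pendant –C6H5: benzene ring → arene.
  CH(CH2OCH3): pendant –CH2OCH3: C–O–C linkage → ether.
  CHO: terminal –CHO: carbonyl C bonded to H and C → aldehyde.

alcohol, aldehyde, alkene, arene, ester, ether, ketone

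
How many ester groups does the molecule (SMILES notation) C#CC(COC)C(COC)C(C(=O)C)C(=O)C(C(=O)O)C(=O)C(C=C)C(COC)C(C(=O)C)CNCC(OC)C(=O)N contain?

0

Taking each segment in turn:
  HC≡C: C≡C triple bond → alkyne.
  CH(CH2OCH3): pendant –CH2OCH3: C–O–C linkage → ether.
  CH(CH2OCH3): pendant –CH2OCH3: C–O–C linkage → ether.
  CH(COCH3): pendant –COCH3: carbonyl C bonded to two carbons → ketone.
  CO: –C(=O)– with carbon on both sides → ketone.
  CH(COOH): pendant –COOH: carbonyl C bonded to C and –OH → carboxylic acid.
  CO: –C(=O)– with carbon on both sides → ketone.
  CH(CH=CH2): pendant –CH=CH2: C=C double bond → alkene.
  CH(CH2OCH3): pendant –CH2OCH3: C–O–C linkage → ether.
  CH(COCH3): pendant –COCH3: carbonyl C bonded to two carbons → ketone.
  CH2NHCH2: C–N–C with sp³ carbons and no adjacent C=O → amine (secondary).
  CH(OCH3): pendant –OCH3: C–O–C with sp³ C, no adjacent C=O → ether.
  CONH2: –C(=O)NH2: carbonyl C bonded to C and to N → amide (the N is not a separate amine).
No segment is a ester: CH(CH2OCH3) is ether, not ester; CH(CH2OCH3) is ether, not ester; CH(COCH3) is ketone, not ester. → 0.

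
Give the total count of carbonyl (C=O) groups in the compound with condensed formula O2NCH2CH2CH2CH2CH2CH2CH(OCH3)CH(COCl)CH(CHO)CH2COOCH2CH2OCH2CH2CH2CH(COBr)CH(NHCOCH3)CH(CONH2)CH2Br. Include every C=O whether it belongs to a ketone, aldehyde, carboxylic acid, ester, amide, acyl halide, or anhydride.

6

CH(COCl): acyl halide, 1 C=O (running total 1).
CH(CHO): aldehyde, 1 C=O (running total 2).
CH2COOCH2: ester, 1 C=O (running total 3).
CH(COBr): acyl halide, 1 C=O (running total 4).
CH(NHCOCH3): amide, 1 C=O (running total 5).
CH(CONH2): amide, 1 C=O (running total 6).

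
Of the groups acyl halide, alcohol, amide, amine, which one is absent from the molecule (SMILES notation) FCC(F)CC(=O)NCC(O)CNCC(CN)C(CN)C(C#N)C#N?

amine: present (CH2NHCH2 — C–N–C with sp³ carbons and no adjacent C=O → amine (secondary)).
amide: present (CH2CONHCH2 — –C(=O)–N– linkage → amide (the N is not an amine)).
alcohol: present (CH(OH) — –OH on an sp³ carbon → alcohol (secondary)).
acyl halide: no segment matches this pattern.

acyl halide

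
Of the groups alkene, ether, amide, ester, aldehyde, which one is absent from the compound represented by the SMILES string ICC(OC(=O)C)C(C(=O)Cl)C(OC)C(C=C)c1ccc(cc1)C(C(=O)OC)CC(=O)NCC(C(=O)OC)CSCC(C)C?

alkene: present (CH(CH=CH2) — pendant –CH=CH2: C=C double bond → alkene).
ester: present (CH(OCOCH3) — pendant –OC(=O)CH3: an acyloxy group → ester).
amide: present (CH2CONHCH2 — –C(=O)–N– linkage → amide (the N is not an amine)).
ether: present (CH(OCH3) — pendant –OCH3: C–O–C with sp³ C, no adjacent C=O → ether).
aldehyde: no segment matches this pattern.

aldehyde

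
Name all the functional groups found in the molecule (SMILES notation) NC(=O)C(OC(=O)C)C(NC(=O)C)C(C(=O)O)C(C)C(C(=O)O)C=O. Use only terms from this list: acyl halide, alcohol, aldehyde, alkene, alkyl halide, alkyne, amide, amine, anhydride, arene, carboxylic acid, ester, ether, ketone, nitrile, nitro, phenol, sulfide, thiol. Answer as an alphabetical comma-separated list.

aldehyde, amide, carboxylic acid, ester

–C(=O)NH2: carbonyl C bonded to C and to N → amide (the N is not a separate amine).
pendant –OC(=O)CH3: an acyloxy group → ester.
pendant –NHC(=O)CH3: N bonded to a carbonyl → amide (not amine).
pendant –COOH: carbonyl C bonded to C and –OH → carboxylic acid.
pendant –COOH: carbonyl C bonded to C and –OH → carboxylic acid.
terminal –CHO: carbonyl C bonded to H and C → aldehyde.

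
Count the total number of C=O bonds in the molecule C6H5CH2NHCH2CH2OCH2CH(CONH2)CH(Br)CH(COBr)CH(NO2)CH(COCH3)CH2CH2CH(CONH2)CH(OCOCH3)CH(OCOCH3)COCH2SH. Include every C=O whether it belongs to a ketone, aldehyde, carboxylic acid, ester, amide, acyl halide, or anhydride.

CH(CONH2): amide, 1 C=O (running total 1).
CH(COBr): acyl halide, 1 C=O (running total 2).
CH(COCH3): ketone, 1 C=O (running total 3).
CH(CONH2): amide, 1 C=O (running total 4).
CH(OCOCH3): ester, 1 C=O (running total 5).
CH(OCOCH3): ester, 1 C=O (running total 6).
CO: ketone, 1 C=O (running total 7).

7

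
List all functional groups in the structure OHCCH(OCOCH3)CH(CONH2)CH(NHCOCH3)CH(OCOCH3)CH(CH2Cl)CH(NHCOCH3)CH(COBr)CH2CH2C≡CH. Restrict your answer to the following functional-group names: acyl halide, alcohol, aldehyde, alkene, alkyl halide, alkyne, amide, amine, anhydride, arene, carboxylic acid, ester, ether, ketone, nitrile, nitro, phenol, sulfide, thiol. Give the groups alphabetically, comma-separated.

acyl halide, aldehyde, alkyl halide, alkyne, amide, ester

terminal –CHO: carbonyl C bonded to H and C → aldehyde.
pendant –OC(=O)CH3: an acyloxy group → ester.
pendant –CONH2: carbonyl C bonded to C and N → amide.
pendant –NHC(=O)CH3: N bonded to a carbonyl → amide (not amine).
pendant –OC(=O)CH3: an acyloxy group → ester.
pendant –CH2X: halogen on sp³ carbon → alkyl halide.
pendant –NHC(=O)CH3: N bonded to a carbonyl → amide (not amine).
pendant –C(=O)X: carbonyl C bonded to C and halogen → acyl halide.
C≡C triple bond → alkyne.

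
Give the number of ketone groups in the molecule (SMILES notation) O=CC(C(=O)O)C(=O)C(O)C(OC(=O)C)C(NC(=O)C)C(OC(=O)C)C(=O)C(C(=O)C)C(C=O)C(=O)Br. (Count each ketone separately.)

Working along the chain:
  OHC: terminal –CHO: carbonyl C bonded to H and C → aldehyde.
  CH(COOH): pendant –COOH: carbonyl C bonded to C and –OH → carboxylic acid.
  CO: –C(=O)– with carbon on both sides → ketone.
  CH(OH): –OH on an sp³ carbon → alcohol (secondary).
  CH(OCOCH3): pendant –OC(=O)CH3: an acyloxy group → ester.
  CH(NHCOCH3): pendant –NHC(=O)CH3: N bonded to a carbonyl → amide (not amine).
  CH(OCOCH3): pendant –OC(=O)CH3: an acyloxy group → ester.
  CO: –C(=O)– with carbon on both sides → ketone.
  CH(COCH3): pendant –COCH3: carbonyl C bonded to two carbons → ketone.
  CH(CHO): pendant –CHO: carbonyl C bonded to C and H → aldehyde.
  COBr: –C(=O)Br: carbonyl C bonded to C and to a halogen → acyl halide (not alkyl halide).
Ketone appears at: CO, CO, CH(COCH3) → 3.

3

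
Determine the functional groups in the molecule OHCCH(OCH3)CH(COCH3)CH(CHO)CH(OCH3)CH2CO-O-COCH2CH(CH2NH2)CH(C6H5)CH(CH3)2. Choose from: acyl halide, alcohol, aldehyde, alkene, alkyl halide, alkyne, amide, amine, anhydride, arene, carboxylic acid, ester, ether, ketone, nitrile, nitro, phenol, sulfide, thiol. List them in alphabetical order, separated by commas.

aldehyde, amine, anhydride, arene, ether, ketone

terminal –CHO: carbonyl C bonded to H and C → aldehyde.
pendant –OCH3: C–O–C with sp³ C, no adjacent C=O → ether.
pendant –COCH3: carbonyl C bonded to two carbons → ketone.
pendant –CHO: carbonyl C bonded to C and H → aldehyde.
pendant –OCH3: C–O–C with sp³ C, no adjacent C=O → ether.
two acyl groups sharing one oxygen, –C(=O)–O–C(=O)– → anhydride.
pendant –CH2NH2: N on sp³ C, no adjacent C=O → amine.
pendant –C6H5: benzene ring → arene.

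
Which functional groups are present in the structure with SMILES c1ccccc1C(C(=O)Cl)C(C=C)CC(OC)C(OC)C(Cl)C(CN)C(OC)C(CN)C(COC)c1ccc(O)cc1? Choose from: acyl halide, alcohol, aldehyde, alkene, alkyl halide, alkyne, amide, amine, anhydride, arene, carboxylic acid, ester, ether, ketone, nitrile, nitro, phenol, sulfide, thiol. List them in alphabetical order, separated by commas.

Taking each segment in turn:
  C6H5: C6H5– phenyl ring → arene.
  CH(COCl): pendant –C(=O)X: carbonyl C bonded to C and halogen → acyl halide.
  CH(CH=CH2): pendant –CH=CH2: C=C double bond → alkene.
  CH(OCH3): pendant –OCH3: C–O–C with sp³ C, no adjacent C=O → ether.
  CH(OCH3): pendant –OCH3: C–O–C with sp³ C, no adjacent C=O → ether.
  CH(Cl): halogen on an sp³ carbon → alkyl halide.
  CH(CH2NH2): pendant –CH2NH2: N on sp³ C, no adjacent C=O → amine.
  CH(OCH3): pendant –OCH3: C–O–C with sp³ C, no adjacent C=O → ether.
  CH(CH2NH2): pendant –CH2NH2: N on sp³ C, no adjacent C=O → amine.
  CH(CH2OCH3): pendant –CH2OCH3: C–O–C linkage → ether.
  C6H4OH: –OH attached directly to an aromatic ring → phenol (not alcohol); the ring itself is an arene.

acyl halide, alkene, alkyl halide, amine, arene, ether, phenol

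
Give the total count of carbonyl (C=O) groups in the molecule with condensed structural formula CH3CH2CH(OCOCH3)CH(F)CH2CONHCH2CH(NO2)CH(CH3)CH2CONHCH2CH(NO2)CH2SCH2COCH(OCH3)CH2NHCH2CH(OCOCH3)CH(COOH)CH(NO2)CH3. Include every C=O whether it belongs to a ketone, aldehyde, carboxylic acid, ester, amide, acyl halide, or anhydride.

CH(OCOCH3): ester, 1 C=O (running total 1).
CH2CONHCH2: amide, 1 C=O (running total 2).
CH2CONHCH2: amide, 1 C=O (running total 3).
CO: ketone, 1 C=O (running total 4).
CH(OCOCH3): ester, 1 C=O (running total 5).
CH(COOH): carboxylic acid, 1 C=O (running total 6).

6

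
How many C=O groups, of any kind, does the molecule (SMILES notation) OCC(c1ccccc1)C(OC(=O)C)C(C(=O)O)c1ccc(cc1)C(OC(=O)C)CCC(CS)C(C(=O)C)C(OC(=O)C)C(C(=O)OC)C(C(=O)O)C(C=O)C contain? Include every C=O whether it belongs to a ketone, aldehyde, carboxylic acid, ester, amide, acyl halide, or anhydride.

CH(OCOCH3): ester, 1 C=O (running total 1).
CH(COOH): carboxylic acid, 1 C=O (running total 2).
CH(OCOCH3): ester, 1 C=O (running total 3).
CH(COCH3): ketone, 1 C=O (running total 4).
CH(OCOCH3): ester, 1 C=O (running total 5).
CH(COOCH3): ester, 1 C=O (running total 6).
CH(COOH): carboxylic acid, 1 C=O (running total 7).
CH(CHO): aldehyde, 1 C=O (running total 8).

8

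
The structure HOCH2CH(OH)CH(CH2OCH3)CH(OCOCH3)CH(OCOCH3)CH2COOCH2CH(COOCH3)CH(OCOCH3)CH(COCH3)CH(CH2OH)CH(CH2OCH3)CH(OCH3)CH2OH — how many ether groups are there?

HO– on an sp³ carbon → alcohol.
–OH on an sp³ carbon → alcohol (secondary).
pendant –CH2OCH3: C–O–C linkage → ether.
pendant –OC(=O)CH3: an acyloxy group → ester.
pendant –OC(=O)CH3: an acyloxy group → ester.
–C(=O)–O–C with C on the carbonyl side → ester.
pendant –COOCH3: carbonyl C bonded to C and –OCH3 → ester.
pendant –OC(=O)CH3: an acyloxy group → ester.
pendant –COCH3: carbonyl C bonded to two carbons → ketone.
pendant –CH2OH on an sp³ backbone C → alcohol.
pendant –CH2OCH3: C–O–C linkage → ether.
pendant –OCH3: C–O–C with sp³ C, no adjacent C=O → ether.
–OH on an sp³ carbon → alcohol.
Ether appears at: CH(CH2OCH3), CH(CH2OCH3), CH(OCH3) → 3.

3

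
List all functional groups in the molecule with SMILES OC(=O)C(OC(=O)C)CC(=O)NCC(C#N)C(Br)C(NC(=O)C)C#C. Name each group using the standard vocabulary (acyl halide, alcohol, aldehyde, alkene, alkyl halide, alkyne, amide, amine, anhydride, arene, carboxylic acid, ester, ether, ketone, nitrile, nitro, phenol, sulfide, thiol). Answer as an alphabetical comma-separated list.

–COOH: carbonyl C bonded to –OH and C → carboxylic acid (the –OH is not a separate alcohol).
pendant –OC(=O)CH3: an acyloxy group → ester.
–C(=O)–N– linkage → amide (the N is not an amine).
pendant –C≡N: nitrile.
halogen on an sp³ carbon → alkyl halide.
pendant –NHC(=O)CH3: N bonded to a carbonyl → amide (not amine).
C≡C triple bond → alkyne.

alkyl halide, alkyne, amide, carboxylic acid, ester, nitrile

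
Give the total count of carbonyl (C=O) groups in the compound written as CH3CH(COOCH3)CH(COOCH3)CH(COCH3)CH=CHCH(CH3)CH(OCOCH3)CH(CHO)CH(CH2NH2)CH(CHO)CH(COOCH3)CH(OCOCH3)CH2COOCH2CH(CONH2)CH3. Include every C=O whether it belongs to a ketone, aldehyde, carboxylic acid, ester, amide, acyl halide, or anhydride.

CH(COOCH3): ester, 1 C=O (running total 1).
CH(COOCH3): ester, 1 C=O (running total 2).
CH(COCH3): ketone, 1 C=O (running total 3).
CH(OCOCH3): ester, 1 C=O (running total 4).
CH(CHO): aldehyde, 1 C=O (running total 5).
CH(CHO): aldehyde, 1 C=O (running total 6).
CH(COOCH3): ester, 1 C=O (running total 7).
CH(OCOCH3): ester, 1 C=O (running total 8).
CH2COOCH2: ester, 1 C=O (running total 9).
CH(CONH2): amide, 1 C=O (running total 10).

10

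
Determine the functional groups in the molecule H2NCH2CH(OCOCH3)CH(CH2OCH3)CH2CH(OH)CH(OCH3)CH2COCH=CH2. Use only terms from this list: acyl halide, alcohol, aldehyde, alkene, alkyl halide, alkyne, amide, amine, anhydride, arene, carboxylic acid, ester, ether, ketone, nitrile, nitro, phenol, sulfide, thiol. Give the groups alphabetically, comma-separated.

alcohol, alkene, amine, ester, ether, ketone

Reading the structure from left to right:
  H2NCH2: –NH2 on an sp³ carbon with no adjacent C=O → amine.
  CH(OCOCH3): pendant –OC(=O)CH3: an acyloxy group → ester.
  CH(CH2OCH3): pendant –CH2OCH3: C–O–C linkage → ether.
  CH(OH): –OH on an sp³ carbon → alcohol (secondary).
  CH(OCH3): pendant –OCH3: C–O–C with sp³ C, no adjacent C=O → ether.
  CO: –C(=O)– with carbon on both sides → ketone.
  CH=CH2: C=C double bond → alkene.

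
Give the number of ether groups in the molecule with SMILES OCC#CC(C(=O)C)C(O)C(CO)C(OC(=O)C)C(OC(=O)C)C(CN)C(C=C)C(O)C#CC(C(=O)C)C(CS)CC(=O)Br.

0

Reading the structure from left to right:
  HOCH2: HO– on an sp³ carbon → alcohol.
  C≡C: C≡C triple bond → alkyne.
  CH(COCH3): pendant –COCH3: carbonyl C bonded to two carbons → ketone.
  CH(OH): –OH on an sp³ carbon → alcohol (secondary).
  CH(CH2OH): pendant –CH2OH on an sp³ backbone C → alcohol.
  CH(OCOCH3): pendant –OC(=O)CH3: an acyloxy group → ester.
  CH(OCOCH3): pendant –OC(=O)CH3: an acyloxy group → ester.
  CH(CH2NH2): pendant –CH2NH2: N on sp³ C, no adjacent C=O → amine.
  CH(CH=CH2): pendant –CH=CH2: C=C double bond → alkene.
  CH(OH): –OH on an sp³ carbon → alcohol (secondary).
  C≡C: C≡C triple bond → alkyne.
  CH(COCH3): pendant –COCH3: carbonyl C bonded to two carbons → ketone.
  CH(CH2SH): pendant –CH2SH → thiol.
  COBr: –C(=O)Br: carbonyl C bonded to C and to a halogen → acyl halide (not alkyl halide).
No segment is a ether: HOCH2 is alcohol, not ether; CH(OH) is alcohol, not ether; CH(CH2OH) is alcohol, not ether. → 0.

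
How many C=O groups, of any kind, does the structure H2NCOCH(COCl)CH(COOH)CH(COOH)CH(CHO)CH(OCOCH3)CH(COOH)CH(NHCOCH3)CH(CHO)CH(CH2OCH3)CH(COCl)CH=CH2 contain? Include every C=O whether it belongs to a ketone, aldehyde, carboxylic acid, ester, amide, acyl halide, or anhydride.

H2NCO: amide, 1 C=O (running total 1).
CH(COCl): acyl halide, 1 C=O (running total 2).
CH(COOH): carboxylic acid, 1 C=O (running total 3).
CH(COOH): carboxylic acid, 1 C=O (running total 4).
CH(CHO): aldehyde, 1 C=O (running total 5).
CH(OCOCH3): ester, 1 C=O (running total 6).
CH(COOH): carboxylic acid, 1 C=O (running total 7).
CH(NHCOCH3): amide, 1 C=O (running total 8).
CH(CHO): aldehyde, 1 C=O (running total 9).
CH(COCl): acyl halide, 1 C=O (running total 10).

10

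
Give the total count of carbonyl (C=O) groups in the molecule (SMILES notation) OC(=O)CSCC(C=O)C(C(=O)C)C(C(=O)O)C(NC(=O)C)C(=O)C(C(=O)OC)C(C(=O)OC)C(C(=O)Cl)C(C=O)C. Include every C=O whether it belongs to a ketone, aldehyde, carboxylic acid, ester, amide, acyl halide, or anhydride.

HOOC: carboxylic acid, 1 C=O (running total 1).
CH(CHO): aldehyde, 1 C=O (running total 2).
CH(COCH3): ketone, 1 C=O (running total 3).
CH(COOH): carboxylic acid, 1 C=O (running total 4).
CH(NHCOCH3): amide, 1 C=O (running total 5).
CO: ketone, 1 C=O (running total 6).
CH(COOCH3): ester, 1 C=O (running total 7).
CH(COOCH3): ester, 1 C=O (running total 8).
CH(COCl): acyl halide, 1 C=O (running total 9).
CH(CHO): aldehyde, 1 C=O (running total 10).

10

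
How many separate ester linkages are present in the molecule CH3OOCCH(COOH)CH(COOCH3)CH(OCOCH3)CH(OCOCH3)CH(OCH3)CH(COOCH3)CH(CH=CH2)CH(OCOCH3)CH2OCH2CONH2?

6

Reading the structure from left to right:
  CH3OOC: CH3O–C(=O)–: carbonyl C bonded to C and to –OCH3 → ester (not ketone + ether).
  CH(COOH): pendant –COOH: carbonyl C bonded to C and –OH → carboxylic acid.
  CH(COOCH3): pendant –COOCH3: carbonyl C bonded to C and –OCH3 → ester.
  CH(OCOCH3): pendant –OC(=O)CH3: an acyloxy group → ester.
  CH(OCOCH3): pendant –OC(=O)CH3: an acyloxy group → ester.
  CH(OCH3): pendant –OCH3: C–O–C with sp³ C, no adjacent C=O → ether.
  CH(COOCH3): pendant –COOCH3: carbonyl C bonded to C and –OCH3 → ester.
  CH(CH=CH2): pendant –CH=CH2: C=C double bond → alkene.
  CH(OCOCH3): pendant –OC(=O)CH3: an acyloxy group → ester.
  CH2OCH2: C–O–C with sp³ carbons on both sides and no adjacent C=O → ether.
  CONH2: –C(=O)NH2: carbonyl C bonded to C and to N → amide (the N is not a separate amine).
Ester appears at: CH3OOC, CH(COOCH3), CH(OCOCH3), CH(OCOCH3), CH(COOCH3), CH(OCOCH3) → 6.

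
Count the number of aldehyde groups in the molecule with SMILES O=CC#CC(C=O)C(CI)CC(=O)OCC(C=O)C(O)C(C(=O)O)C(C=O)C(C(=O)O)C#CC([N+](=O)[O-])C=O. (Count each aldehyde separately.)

terminal –CHO: carbonyl C bonded to H and C → aldehyde.
C≡C triple bond → alkyne.
pendant –CHO: carbonyl C bonded to C and H → aldehyde.
pendant –CH2X: halogen on sp³ carbon → alkyl halide.
–C(=O)–O–C with C on the carbonyl side → ester.
pendant –CHO: carbonyl C bonded to C and H → aldehyde.
–OH on an sp³ carbon → alcohol (secondary).
pendant –COOH: carbonyl C bonded to C and –OH → carboxylic acid.
pendant –CHO: carbonyl C bonded to C and H → aldehyde.
pendant –COOH: carbonyl C bonded to C and –OH → carboxylic acid.
C≡C triple bond → alkyne.
–NO2 on an sp³ carbon → nitro (the N=O is not a carbonyl).
terminal –CHO: carbonyl C bonded to H and C → aldehyde.
Aldehyde appears at: OHC, CH(CHO), CH(CHO), CH(CHO), CHO → 5.

5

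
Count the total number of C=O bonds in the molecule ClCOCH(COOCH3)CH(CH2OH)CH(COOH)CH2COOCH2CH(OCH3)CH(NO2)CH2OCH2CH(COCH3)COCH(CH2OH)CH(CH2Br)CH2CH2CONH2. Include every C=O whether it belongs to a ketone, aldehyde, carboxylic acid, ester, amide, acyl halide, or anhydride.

7

ClCO: acyl halide, 1 C=O (running total 1).
CH(COOCH3): ester, 1 C=O (running total 2).
CH(COOH): carboxylic acid, 1 C=O (running total 3).
CH2COOCH2: ester, 1 C=O (running total 4).
CH(COCH3): ketone, 1 C=O (running total 5).
CO: ketone, 1 C=O (running total 6).
CONH2: amide, 1 C=O (running total 7).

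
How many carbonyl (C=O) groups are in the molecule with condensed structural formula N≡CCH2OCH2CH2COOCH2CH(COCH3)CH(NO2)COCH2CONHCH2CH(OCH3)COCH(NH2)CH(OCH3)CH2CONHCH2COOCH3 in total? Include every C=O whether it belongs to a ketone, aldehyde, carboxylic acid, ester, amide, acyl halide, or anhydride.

CH2COOCH2: ester, 1 C=O (running total 1).
CH(COCH3): ketone, 1 C=O (running total 2).
CO: ketone, 1 C=O (running total 3).
CH2CONHCH2: amide, 1 C=O (running total 4).
CO: ketone, 1 C=O (running total 5).
CH2CONHCH2: amide, 1 C=O (running total 6).
COOCH3: ester, 1 C=O (running total 7).

7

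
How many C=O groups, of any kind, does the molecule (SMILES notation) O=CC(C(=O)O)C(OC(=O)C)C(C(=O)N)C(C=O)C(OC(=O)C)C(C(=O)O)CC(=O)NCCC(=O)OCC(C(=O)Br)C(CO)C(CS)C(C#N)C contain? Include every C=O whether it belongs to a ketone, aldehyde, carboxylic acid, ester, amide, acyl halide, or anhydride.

OHC: aldehyde, 1 C=O (running total 1).
CH(COOH): carboxylic acid, 1 C=O (running total 2).
CH(OCOCH3): ester, 1 C=O (running total 3).
CH(CONH2): amide, 1 C=O (running total 4).
CH(CHO): aldehyde, 1 C=O (running total 5).
CH(OCOCH3): ester, 1 C=O (running total 6).
CH(COOH): carboxylic acid, 1 C=O (running total 7).
CH2CONHCH2: amide, 1 C=O (running total 8).
CH2COOCH2: ester, 1 C=O (running total 9).
CH(COBr): acyl halide, 1 C=O (running total 10).

10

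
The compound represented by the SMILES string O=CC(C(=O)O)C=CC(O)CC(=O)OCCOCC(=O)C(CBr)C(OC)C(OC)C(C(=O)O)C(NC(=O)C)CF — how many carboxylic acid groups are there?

2

Taking each segment in turn:
  OHC: terminal –CHO: carbonyl C bonded to H and C → aldehyde.
  CH(COOH): pendant –COOH: carbonyl C bonded to C and –OH → carboxylic acid.
  CH=CH: C=C double bond → alkene.
  CH(OH): –OH on an sp³ carbon → alcohol (secondary).
  CH2COOCH2: –C(=O)–O–C with C on the carbonyl side → ester.
  CH2OCH2: C–O–C with sp³ carbons on both sides and no adjacent C=O → ether.
  CO: –C(=O)– with carbon on both sides → ketone.
  CH(CH2Br): pendant –CH2X: halogen on sp³ carbon → alkyl halide.
  CH(OCH3): pendant –OCH3: C–O–C with sp³ C, no adjacent C=O → ether.
  CH(OCH3): pendant –OCH3: C–O–C with sp³ C, no adjacent C=O → ether.
  CH(COOH): pendant –COOH: carbonyl C bonded to C and –OH → carboxylic acid.
  CH(NHCOCH3): pendant –NHC(=O)CH3: N bonded to a carbonyl → amide (not amine).
  CH2F: halogen on an sp³ carbon → alkyl halide.
Carboxylic acid appears at: CH(COOH), CH(COOH) → 2.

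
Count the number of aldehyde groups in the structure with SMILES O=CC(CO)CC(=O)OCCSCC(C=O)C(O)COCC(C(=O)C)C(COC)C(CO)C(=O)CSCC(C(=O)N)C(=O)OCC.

terminal –CHO: carbonyl C bonded to H and C → aldehyde.
pendant –CH2OH on an sp³ backbone C → alcohol.
–C(=O)–O–C with C on the carbonyl side → ester.
C–S–C linkage → sulfide (thioether).
pendant –CHO: carbonyl C bonded to C and H → aldehyde.
–OH on an sp³ carbon → alcohol (secondary).
C–O–C with sp³ carbons on both sides and no adjacent C=O → ether.
pendant –COCH3: carbonyl C bonded to two carbons → ketone.
pendant –CH2OCH3: C–O–C linkage → ether.
pendant –CH2OH on an sp³ backbone C → alcohol.
–C(=O)– with carbon on both sides → ketone.
C–S–C linkage → sulfide (thioether).
pendant –CONH2: carbonyl C bonded to C and N → amide.
–C(=O)OCH2CH3: carbonyl C bonded to C and to –OEt → ester.
Aldehyde appears at: OHC, CH(CHO) → 2.

2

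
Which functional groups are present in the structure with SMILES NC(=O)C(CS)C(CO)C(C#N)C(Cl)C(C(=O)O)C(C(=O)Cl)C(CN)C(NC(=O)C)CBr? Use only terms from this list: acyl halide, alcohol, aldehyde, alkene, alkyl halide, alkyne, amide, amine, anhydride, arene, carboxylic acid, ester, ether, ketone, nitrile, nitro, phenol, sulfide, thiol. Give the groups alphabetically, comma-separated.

acyl halide, alcohol, alkyl halide, amide, amine, carboxylic acid, nitrile, thiol

Taking each segment in turn:
  H2NCO: –C(=O)NH2: carbonyl C bonded to C and to N → amide (the N is not a separate amine).
  CH(CH2SH): pendant –CH2SH → thiol.
  CH(CH2OH): pendant –CH2OH on an sp³ backbone C → alcohol.
  CH(CN): pendant –C≡N: nitrile.
  CH(Cl): halogen on an sp³ carbon → alkyl halide.
  CH(COOH): pendant –COOH: carbonyl C bonded to C and –OH → carboxylic acid.
  CH(COCl): pendant –C(=O)X: carbonyl C bonded to C and halogen → acyl halide.
  CH(CH2NH2): pendant –CH2NH2: N on sp³ C, no adjacent C=O → amine.
  CH(NHCOCH3): pendant –NHC(=O)CH3: N bonded to a carbonyl → amide (not amine).
  CH2Br: halogen on an sp³ carbon → alkyl halide.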